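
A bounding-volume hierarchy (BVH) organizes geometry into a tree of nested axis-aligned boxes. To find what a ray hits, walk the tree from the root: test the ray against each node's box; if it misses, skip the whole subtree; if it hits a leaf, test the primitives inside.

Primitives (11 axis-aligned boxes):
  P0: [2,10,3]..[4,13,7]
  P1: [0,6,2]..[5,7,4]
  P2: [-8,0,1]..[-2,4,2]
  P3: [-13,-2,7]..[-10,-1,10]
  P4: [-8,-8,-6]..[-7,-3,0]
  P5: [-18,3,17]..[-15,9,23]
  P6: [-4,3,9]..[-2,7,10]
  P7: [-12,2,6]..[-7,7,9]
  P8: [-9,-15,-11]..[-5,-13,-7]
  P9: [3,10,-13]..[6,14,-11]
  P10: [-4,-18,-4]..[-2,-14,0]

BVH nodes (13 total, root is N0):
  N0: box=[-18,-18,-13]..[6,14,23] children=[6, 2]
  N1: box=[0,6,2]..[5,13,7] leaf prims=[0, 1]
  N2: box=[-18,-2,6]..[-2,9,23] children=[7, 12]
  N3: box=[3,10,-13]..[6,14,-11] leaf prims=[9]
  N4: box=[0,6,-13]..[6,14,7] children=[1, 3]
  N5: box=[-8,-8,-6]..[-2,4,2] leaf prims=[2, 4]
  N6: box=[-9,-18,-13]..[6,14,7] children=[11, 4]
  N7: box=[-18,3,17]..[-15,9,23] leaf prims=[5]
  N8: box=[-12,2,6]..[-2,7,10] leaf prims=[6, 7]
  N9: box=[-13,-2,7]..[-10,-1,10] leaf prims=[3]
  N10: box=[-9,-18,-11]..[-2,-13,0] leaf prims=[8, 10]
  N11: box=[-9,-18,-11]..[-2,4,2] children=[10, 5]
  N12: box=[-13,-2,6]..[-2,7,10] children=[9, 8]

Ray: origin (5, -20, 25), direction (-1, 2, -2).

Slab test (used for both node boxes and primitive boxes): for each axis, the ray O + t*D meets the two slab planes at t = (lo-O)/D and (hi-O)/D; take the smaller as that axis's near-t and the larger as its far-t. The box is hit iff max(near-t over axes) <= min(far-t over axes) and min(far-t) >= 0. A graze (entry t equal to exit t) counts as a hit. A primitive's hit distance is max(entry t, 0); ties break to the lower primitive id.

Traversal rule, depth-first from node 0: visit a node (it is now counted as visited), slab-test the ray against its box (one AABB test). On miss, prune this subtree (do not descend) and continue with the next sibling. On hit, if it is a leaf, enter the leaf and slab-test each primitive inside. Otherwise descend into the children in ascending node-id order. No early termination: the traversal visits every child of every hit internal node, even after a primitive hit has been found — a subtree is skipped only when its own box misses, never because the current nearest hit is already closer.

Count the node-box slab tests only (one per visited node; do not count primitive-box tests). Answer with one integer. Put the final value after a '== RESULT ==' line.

Trace the traversal:
N0 x:[-1,23] y:[1,17] z:[1,19] -> hit [1,17], descend [2, 6]
  N2 x:[7,23] y:[9,29/2] z:[1,19/2] -> hit [9,19/2], descend [7, 12]
    N7 x:[20,23] y:[23/2,29/2] z:[1,4] -> miss, prune
    N12 x:[7,18] y:[9,27/2] z:[15/2,19/2] -> hit [9,19/2], descend [8, 9]
      N8 x:[7,17] y:[11,27/2] z:[15/2,19/2] -> miss, prune
      N9 x:[15,18] y:[9,19/2] z:[15/2,9] -> miss, prune
  N6 x:[-1,14] y:[1,17] z:[9,19] -> hit [9,14], descend [4, 11]
    N4 x:[-1,5] y:[13,17] z:[9,19] -> miss, prune
    N11 x:[7,14] y:[1,12] z:[23/2,18] -> hit [23/2,12], descend [5, 10]
      N5 x:[7,13] y:[6,12] z:[23/2,31/2] -> hit [23/2,12] leaf, test {P2@t=23/2, P4(miss)}
      N10 x:[7,14] y:[1,7/2] z:[25/2,18] -> miss, prune

11 AABB tests over nodes [0, 2, 7, 12, 8, 9, 6, 4, 11, 5, 10]; 1 leaf entered; closest P2.

== RESULT ==
11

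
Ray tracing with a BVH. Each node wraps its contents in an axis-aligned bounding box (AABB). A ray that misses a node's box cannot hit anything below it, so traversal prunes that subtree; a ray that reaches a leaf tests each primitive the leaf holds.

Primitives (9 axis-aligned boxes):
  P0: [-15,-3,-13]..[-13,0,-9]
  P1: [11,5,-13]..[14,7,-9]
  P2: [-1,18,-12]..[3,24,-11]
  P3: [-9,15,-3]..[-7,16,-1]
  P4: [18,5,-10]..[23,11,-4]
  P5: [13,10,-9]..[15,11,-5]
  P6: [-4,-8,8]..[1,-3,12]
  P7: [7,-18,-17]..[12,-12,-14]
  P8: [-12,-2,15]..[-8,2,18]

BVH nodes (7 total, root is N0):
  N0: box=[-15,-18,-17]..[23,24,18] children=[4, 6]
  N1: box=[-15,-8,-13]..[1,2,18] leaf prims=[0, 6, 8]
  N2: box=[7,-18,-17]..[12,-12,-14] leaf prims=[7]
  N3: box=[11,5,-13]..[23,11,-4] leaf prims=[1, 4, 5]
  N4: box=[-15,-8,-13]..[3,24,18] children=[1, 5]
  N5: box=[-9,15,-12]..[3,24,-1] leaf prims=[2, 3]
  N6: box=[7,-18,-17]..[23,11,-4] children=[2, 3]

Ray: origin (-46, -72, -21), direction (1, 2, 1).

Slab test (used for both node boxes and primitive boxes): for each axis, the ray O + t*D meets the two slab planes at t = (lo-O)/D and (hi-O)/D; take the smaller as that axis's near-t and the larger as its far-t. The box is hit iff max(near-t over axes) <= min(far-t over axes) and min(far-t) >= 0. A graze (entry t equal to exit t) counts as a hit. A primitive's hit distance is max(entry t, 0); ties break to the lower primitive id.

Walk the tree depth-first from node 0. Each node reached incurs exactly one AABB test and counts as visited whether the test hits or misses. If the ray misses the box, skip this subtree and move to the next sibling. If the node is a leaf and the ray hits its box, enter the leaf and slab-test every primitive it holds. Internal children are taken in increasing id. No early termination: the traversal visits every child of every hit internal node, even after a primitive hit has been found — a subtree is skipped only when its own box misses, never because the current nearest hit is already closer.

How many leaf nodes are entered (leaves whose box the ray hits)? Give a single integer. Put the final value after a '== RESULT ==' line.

Trace the traversal:
N0 x:[31,69] y:[27,48] z:[4,39] -> hit [31,39], descend [4, 6]
  N4 x:[31,49] y:[32,48] z:[8,39] -> hit [32,39], descend [1, 5]
    N1 x:[31,47] y:[32,37] z:[8,39] -> hit [32,37] leaf, test {P0(miss), P6(miss), P8@t=36}
    N5 x:[37,49] y:[87/2,48] z:[9,20] -> miss, prune
  N6 x:[53,69] y:[27,83/2] z:[4,17] -> miss, prune

order=[0, 4, 1, 5, 6]  |boxes|=5  |leaves|=1  hit=P8

== RESULT ==
1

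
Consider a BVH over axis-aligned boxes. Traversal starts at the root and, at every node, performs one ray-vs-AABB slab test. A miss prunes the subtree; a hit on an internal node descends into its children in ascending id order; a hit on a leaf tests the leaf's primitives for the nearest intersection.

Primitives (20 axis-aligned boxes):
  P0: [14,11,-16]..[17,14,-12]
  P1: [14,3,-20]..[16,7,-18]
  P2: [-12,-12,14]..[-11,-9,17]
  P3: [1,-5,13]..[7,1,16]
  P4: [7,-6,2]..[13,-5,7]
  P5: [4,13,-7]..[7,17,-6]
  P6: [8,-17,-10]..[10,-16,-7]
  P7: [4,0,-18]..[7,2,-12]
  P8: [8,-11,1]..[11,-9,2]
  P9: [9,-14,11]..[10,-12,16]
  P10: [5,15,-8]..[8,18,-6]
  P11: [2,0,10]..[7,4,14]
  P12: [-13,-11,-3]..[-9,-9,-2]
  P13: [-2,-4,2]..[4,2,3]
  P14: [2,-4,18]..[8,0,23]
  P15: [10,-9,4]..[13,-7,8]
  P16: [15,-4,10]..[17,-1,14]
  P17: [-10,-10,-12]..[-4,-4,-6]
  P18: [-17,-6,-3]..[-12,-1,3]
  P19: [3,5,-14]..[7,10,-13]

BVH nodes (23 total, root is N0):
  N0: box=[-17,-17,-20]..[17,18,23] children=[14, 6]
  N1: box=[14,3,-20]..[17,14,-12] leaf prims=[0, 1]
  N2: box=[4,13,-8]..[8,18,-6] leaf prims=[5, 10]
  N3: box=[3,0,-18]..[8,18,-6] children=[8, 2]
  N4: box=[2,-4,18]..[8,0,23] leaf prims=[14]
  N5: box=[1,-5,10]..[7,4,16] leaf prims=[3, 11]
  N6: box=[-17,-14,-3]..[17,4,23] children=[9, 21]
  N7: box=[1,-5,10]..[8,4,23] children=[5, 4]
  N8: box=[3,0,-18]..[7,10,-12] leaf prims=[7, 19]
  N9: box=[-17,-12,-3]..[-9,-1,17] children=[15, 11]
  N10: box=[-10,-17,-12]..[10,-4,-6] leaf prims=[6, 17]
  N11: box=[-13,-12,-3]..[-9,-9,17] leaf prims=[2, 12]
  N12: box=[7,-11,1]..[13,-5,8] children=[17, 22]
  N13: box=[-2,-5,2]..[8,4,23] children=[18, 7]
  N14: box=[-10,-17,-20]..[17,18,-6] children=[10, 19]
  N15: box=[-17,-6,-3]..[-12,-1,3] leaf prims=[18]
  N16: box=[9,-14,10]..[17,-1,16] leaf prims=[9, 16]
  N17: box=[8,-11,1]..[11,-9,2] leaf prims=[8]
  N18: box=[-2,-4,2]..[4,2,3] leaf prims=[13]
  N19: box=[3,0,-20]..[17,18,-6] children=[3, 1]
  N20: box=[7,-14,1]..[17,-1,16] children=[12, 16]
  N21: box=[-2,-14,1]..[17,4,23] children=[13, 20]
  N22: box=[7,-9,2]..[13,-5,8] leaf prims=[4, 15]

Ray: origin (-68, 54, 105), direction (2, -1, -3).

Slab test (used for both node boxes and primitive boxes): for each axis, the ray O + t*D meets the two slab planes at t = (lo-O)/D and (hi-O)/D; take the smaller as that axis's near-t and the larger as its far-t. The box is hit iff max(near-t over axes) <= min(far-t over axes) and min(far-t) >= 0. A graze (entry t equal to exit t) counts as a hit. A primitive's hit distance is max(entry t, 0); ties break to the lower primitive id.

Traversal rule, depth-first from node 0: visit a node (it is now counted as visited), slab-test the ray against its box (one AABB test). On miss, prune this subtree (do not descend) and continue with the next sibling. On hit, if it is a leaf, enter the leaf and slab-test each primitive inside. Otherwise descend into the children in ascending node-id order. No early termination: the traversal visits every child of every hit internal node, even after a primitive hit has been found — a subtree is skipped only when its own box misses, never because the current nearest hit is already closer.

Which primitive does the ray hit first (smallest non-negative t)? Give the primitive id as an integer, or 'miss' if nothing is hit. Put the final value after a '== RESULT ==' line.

Traverse from the root:
N0 x:[51/2,85/2] y:[36,71] z:[82/3,125/3] -> hit [36,125/3], descend [6, 14]
  N6 x:[51/2,85/2] y:[50,68] z:[82/3,36] -> miss, prune
  N14 x:[29,85/2] y:[36,71] z:[37,125/3] -> hit [37,125/3], descend [10, 19]
    N10 x:[29,39] y:[58,71] z:[37,39] -> miss, prune
    N19 x:[71/2,85/2] y:[36,54] z:[37,125/3] -> hit [37,125/3], descend [1, 3]
      N1 x:[41,85/2] y:[40,51] z:[39,125/3] -> hit [41,125/3] leaf, test {P0(miss), P1(miss)}
      N3 x:[71/2,38] y:[36,54] z:[37,41] -> hit [37,38], descend [2, 8]
        N2 x:[36,38] y:[36,41] z:[37,113/3] -> hit [37,113/3] leaf, test {P5@t=37, P10@t=37}
        N8 x:[71/2,75/2] y:[44,54] z:[39,41] -> miss, prune

Summary -> nodes [0, 6, 14, 10, 19, 1, 3, 2, 8]; box-tests=9; leaf-entries=2; first=P5

== RESULT ==
5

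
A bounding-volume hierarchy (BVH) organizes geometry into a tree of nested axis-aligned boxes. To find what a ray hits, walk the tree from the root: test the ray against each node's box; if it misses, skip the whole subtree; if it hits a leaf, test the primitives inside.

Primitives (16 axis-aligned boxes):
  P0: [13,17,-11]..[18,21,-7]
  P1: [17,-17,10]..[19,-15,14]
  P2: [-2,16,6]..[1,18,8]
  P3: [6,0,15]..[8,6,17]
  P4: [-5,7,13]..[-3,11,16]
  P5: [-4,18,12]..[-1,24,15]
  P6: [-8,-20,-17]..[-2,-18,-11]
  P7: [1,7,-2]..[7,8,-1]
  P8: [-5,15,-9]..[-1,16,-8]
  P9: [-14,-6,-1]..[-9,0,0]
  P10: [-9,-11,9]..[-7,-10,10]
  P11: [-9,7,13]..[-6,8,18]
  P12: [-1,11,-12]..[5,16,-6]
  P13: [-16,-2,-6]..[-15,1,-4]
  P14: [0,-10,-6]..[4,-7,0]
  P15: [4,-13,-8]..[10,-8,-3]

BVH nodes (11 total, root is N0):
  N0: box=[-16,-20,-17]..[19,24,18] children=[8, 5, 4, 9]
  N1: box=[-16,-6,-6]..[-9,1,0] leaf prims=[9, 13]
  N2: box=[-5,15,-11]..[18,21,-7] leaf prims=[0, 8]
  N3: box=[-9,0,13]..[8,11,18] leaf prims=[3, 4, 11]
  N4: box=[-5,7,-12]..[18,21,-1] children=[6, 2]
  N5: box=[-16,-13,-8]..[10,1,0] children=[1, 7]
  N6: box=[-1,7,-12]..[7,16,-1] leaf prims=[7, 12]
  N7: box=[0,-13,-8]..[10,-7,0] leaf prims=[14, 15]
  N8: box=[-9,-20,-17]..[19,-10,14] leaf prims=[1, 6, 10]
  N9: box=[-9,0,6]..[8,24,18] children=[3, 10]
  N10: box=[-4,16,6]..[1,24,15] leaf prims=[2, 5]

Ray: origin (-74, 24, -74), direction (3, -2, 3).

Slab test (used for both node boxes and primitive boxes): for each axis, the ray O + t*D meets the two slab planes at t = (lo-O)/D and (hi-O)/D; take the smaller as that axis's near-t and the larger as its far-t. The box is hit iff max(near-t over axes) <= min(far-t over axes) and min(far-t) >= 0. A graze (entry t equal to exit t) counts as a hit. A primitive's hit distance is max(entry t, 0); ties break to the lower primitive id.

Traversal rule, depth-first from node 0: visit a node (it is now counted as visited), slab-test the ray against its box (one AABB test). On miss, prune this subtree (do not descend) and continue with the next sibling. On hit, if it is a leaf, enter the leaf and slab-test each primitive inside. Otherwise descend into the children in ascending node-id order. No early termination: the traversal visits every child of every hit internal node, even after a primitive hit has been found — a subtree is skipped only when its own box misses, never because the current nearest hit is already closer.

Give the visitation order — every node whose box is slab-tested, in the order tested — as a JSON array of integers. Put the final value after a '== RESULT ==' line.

Traverse from the root:
N0 x:[58/3,31] y:[0,22] z:[19,92/3] -> hit [58/3,22], descend [4, 5, 8, 9]
  N4 x:[23,92/3] y:[3/2,17/2] z:[62/3,73/3] -> miss, prune
  N5 x:[58/3,28] y:[23/2,37/2] z:[22,74/3] -> miss, prune
  N8 x:[65/3,31] y:[17,22] z:[19,88/3] -> hit [65/3,22] leaf, test {P1(miss), P6(miss), P10(miss)}
  N9 x:[65/3,82/3] y:[0,12] z:[80/3,92/3] -> miss, prune

5 AABB tests over nodes [0, 4, 5, 8, 9]; 1 leaf entered; closest miss.

== RESULT ==
[0, 4, 5, 8, 9]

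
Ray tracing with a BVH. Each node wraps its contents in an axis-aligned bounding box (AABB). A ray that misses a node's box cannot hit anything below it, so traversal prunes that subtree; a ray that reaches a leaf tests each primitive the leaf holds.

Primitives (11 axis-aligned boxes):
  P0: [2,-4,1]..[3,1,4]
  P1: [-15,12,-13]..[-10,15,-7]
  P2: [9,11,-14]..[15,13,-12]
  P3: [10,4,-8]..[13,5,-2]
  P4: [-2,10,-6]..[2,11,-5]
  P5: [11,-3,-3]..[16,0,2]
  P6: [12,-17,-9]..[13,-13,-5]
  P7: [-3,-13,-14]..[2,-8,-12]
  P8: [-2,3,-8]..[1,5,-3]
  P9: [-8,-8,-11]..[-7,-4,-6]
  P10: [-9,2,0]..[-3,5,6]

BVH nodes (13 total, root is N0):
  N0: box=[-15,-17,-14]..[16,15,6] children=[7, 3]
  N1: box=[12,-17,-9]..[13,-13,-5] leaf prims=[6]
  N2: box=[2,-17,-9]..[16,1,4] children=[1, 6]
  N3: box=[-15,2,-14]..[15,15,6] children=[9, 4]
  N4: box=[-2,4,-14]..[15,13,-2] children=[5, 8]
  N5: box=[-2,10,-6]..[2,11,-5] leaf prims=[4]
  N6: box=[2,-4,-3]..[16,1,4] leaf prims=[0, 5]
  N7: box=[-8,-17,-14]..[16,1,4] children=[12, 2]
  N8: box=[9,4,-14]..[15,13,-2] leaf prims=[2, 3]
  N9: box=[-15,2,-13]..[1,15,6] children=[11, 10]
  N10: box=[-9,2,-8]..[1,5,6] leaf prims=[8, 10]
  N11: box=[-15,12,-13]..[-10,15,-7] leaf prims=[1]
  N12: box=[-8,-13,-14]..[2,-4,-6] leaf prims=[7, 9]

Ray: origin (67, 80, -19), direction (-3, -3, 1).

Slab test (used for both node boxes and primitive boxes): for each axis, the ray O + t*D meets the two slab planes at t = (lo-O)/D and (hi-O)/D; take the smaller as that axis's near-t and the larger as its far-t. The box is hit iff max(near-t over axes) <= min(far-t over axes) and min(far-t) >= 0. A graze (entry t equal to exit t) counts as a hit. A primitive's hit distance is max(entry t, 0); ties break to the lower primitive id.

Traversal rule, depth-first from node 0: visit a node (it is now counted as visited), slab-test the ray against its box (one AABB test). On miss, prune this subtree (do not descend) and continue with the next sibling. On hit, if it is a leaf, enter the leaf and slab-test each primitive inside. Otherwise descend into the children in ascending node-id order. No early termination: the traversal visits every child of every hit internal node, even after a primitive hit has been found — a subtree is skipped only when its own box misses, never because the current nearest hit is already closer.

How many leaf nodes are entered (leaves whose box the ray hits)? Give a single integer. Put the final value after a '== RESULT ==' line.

Walk:
N0 x:[17,82/3] y:[65/3,97/3] z:[5,25] -> hit [65/3,25], descend [3, 7]
  N3 x:[52/3,82/3] y:[65/3,26] z:[5,25] -> hit [65/3,25], descend [4, 9]
    N4 x:[52/3,23] y:[67/3,76/3] z:[5,17] -> miss, prune
    N9 x:[22,82/3] y:[65/3,26] z:[6,25] -> hit [22,25], descend [10, 11]
      N10 x:[22,76/3] y:[25,26] z:[11,25] -> hit [25,25] leaf, test {P8(miss), P10@t=25}
      N11 x:[77/3,82/3] y:[65/3,68/3] z:[6,12] -> miss, prune
  N7 x:[17,25] y:[79/3,97/3] z:[5,23] -> miss, prune

Visited [0, 3, 4, 9, 10, 11, 7]. Tests: 7 box, 1 leaf. Nearest: P10.

== RESULT ==
1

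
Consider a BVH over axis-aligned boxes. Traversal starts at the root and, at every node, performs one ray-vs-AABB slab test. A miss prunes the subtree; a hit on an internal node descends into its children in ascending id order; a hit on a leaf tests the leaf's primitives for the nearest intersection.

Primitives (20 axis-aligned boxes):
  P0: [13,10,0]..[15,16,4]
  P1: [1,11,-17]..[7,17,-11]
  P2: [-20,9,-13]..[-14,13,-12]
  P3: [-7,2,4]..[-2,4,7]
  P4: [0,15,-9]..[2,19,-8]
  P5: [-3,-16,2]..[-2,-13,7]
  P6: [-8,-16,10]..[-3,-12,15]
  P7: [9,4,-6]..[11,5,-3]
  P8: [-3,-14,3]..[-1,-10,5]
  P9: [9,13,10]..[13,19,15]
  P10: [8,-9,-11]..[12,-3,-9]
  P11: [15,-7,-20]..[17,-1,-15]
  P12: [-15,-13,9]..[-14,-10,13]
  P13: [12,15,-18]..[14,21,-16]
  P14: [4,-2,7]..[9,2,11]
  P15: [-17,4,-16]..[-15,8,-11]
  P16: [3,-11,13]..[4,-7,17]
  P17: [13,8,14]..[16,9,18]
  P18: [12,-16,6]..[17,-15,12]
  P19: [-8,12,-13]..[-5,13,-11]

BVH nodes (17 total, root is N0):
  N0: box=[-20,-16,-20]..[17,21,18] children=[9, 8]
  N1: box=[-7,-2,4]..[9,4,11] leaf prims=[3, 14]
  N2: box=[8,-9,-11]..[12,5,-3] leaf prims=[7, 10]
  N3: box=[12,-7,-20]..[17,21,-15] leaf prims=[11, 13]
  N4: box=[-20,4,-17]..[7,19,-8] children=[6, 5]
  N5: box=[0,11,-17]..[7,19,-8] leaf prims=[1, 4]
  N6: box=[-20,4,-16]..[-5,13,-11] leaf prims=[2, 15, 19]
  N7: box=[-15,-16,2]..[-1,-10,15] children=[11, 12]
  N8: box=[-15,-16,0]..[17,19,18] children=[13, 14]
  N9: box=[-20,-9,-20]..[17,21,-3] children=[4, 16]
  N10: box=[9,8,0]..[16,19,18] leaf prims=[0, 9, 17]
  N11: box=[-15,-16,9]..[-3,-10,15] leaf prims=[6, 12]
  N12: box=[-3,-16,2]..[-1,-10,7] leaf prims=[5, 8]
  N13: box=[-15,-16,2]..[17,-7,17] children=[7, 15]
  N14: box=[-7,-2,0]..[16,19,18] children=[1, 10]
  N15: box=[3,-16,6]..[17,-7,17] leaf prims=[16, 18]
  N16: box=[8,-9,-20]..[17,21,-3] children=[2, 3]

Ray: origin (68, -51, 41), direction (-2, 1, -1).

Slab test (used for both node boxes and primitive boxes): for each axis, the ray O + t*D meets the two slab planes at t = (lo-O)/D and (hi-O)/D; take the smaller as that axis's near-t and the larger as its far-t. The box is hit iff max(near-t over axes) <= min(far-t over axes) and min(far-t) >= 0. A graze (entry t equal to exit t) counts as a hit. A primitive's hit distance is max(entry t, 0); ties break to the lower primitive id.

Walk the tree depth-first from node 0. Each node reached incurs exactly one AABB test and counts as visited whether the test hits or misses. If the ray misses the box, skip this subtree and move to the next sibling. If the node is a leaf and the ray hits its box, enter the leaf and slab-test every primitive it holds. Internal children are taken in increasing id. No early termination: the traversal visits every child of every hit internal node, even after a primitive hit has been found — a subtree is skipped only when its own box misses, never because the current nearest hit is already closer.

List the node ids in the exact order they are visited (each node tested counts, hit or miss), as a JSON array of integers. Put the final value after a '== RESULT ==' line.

Walk:
N0 x:[51/2,44] y:[35,72] z:[23,61] -> hit [35,44], descend [8, 9]
  N8 x:[51/2,83/2] y:[35,70] z:[23,41] -> hit [35,41], descend [13, 14]
    N13 x:[51/2,83/2] y:[35,44] z:[24,39] -> hit [35,39], descend [7, 15]
      N7 x:[69/2,83/2] y:[35,41] z:[26,39] -> hit [35,39], descend [11, 12]
        N11 x:[71/2,83/2] y:[35,41] z:[26,32] -> miss, prune
        N12 x:[69/2,71/2] y:[35,41] z:[34,39] -> hit [35,71/2] leaf, test {P5@t=35, P8(miss)}
      N15 x:[51/2,65/2] y:[35,44] z:[24,35] -> miss, prune
    N14 x:[26,75/2] y:[49,70] z:[23,41] -> miss, prune
  N9 x:[51/2,44] y:[42,72] z:[44,61] -> hit [44,44], descend [4, 16]
    N4 x:[61/2,44] y:[55,70] z:[49,58] -> miss, prune
    N16 x:[51/2,30] y:[42,72] z:[44,61] -> miss, prune

Summary -> nodes [0, 8, 13, 7, 11, 12, 15, 14, 9, 4, 16]; box-tests=11; leaf-entries=1; first=P5

== RESULT ==
[0, 8, 13, 7, 11, 12, 15, 14, 9, 4, 16]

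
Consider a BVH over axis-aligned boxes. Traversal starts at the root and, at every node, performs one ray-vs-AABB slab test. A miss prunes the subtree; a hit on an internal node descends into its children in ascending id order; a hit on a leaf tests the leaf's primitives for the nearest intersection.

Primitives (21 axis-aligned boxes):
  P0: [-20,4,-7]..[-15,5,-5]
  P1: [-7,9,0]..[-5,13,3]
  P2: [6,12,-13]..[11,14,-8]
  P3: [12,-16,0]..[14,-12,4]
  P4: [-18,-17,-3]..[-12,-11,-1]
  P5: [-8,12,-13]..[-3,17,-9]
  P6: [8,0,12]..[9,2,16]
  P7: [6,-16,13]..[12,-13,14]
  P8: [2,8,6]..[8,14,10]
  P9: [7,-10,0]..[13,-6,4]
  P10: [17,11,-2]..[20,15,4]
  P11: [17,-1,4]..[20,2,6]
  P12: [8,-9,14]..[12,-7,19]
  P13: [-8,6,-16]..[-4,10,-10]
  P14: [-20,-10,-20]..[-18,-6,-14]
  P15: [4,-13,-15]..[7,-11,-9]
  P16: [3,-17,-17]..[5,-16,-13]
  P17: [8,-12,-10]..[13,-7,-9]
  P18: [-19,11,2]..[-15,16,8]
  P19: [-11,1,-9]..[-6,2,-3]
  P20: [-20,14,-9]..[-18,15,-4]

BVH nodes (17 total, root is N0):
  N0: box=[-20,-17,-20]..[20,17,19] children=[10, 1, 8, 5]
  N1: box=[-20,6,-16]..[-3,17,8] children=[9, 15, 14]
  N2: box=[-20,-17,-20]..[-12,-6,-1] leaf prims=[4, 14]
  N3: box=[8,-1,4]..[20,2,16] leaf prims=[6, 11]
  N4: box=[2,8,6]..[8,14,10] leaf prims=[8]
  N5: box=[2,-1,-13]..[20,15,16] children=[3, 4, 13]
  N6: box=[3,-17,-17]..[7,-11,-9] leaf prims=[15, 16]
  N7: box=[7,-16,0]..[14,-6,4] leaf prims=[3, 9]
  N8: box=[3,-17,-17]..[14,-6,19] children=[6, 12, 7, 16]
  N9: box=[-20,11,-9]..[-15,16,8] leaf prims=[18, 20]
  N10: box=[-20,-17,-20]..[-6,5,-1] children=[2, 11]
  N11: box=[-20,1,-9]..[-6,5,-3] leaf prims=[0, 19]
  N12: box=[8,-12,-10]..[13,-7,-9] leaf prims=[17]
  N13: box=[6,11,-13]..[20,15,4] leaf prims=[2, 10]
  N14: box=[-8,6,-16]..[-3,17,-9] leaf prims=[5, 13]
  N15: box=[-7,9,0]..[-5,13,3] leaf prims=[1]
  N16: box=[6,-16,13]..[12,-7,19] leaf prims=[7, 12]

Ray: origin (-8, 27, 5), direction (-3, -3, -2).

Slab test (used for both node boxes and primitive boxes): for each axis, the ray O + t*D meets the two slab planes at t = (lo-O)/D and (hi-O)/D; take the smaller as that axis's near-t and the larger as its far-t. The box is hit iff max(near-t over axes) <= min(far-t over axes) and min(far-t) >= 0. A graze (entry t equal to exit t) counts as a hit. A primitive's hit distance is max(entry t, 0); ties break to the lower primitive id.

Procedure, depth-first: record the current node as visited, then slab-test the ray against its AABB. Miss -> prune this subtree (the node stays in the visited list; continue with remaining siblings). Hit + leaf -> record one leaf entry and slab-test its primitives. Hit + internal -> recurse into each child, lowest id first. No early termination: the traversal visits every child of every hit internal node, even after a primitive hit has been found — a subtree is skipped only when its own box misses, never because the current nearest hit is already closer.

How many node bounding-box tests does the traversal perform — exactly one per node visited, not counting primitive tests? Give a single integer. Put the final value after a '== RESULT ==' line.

Trace the traversal:
N0 x:[-28/3,4] y:[10/3,44/3] z:[-7,25/2] -> hit [10/3,4], descend [1, 5, 8, 10]
  N1 x:[-5/3,4] y:[10/3,7] z:[-3/2,21/2] -> hit [10/3,4], descend [9, 14, 15]
    N9 x:[7/3,4] y:[11/3,16/3] z:[-3/2,7] -> hit [11/3,4] leaf, test {P18(miss), P20(miss)}
    N14 x:[-5/3,0] y:[10/3,7] z:[7,21/2] -> miss, prune
    N15 x:[-1,-1/3] y:[14/3,6] z:[1,5/2] -> miss, prune
  N5 x:[-28/3,-10/3] y:[4,28/3] z:[-11/2,9] -> miss, prune
  N8 x:[-22/3,-11/3] y:[11,44/3] z:[-7,11] -> miss, prune
  N10 x:[-2/3,4] y:[22/3,44/3] z:[3,25/2] -> miss, prune

order=[0, 1, 9, 14, 15, 5, 8, 10]  |boxes|=8  |leaves|=1  hit=miss

== RESULT ==
8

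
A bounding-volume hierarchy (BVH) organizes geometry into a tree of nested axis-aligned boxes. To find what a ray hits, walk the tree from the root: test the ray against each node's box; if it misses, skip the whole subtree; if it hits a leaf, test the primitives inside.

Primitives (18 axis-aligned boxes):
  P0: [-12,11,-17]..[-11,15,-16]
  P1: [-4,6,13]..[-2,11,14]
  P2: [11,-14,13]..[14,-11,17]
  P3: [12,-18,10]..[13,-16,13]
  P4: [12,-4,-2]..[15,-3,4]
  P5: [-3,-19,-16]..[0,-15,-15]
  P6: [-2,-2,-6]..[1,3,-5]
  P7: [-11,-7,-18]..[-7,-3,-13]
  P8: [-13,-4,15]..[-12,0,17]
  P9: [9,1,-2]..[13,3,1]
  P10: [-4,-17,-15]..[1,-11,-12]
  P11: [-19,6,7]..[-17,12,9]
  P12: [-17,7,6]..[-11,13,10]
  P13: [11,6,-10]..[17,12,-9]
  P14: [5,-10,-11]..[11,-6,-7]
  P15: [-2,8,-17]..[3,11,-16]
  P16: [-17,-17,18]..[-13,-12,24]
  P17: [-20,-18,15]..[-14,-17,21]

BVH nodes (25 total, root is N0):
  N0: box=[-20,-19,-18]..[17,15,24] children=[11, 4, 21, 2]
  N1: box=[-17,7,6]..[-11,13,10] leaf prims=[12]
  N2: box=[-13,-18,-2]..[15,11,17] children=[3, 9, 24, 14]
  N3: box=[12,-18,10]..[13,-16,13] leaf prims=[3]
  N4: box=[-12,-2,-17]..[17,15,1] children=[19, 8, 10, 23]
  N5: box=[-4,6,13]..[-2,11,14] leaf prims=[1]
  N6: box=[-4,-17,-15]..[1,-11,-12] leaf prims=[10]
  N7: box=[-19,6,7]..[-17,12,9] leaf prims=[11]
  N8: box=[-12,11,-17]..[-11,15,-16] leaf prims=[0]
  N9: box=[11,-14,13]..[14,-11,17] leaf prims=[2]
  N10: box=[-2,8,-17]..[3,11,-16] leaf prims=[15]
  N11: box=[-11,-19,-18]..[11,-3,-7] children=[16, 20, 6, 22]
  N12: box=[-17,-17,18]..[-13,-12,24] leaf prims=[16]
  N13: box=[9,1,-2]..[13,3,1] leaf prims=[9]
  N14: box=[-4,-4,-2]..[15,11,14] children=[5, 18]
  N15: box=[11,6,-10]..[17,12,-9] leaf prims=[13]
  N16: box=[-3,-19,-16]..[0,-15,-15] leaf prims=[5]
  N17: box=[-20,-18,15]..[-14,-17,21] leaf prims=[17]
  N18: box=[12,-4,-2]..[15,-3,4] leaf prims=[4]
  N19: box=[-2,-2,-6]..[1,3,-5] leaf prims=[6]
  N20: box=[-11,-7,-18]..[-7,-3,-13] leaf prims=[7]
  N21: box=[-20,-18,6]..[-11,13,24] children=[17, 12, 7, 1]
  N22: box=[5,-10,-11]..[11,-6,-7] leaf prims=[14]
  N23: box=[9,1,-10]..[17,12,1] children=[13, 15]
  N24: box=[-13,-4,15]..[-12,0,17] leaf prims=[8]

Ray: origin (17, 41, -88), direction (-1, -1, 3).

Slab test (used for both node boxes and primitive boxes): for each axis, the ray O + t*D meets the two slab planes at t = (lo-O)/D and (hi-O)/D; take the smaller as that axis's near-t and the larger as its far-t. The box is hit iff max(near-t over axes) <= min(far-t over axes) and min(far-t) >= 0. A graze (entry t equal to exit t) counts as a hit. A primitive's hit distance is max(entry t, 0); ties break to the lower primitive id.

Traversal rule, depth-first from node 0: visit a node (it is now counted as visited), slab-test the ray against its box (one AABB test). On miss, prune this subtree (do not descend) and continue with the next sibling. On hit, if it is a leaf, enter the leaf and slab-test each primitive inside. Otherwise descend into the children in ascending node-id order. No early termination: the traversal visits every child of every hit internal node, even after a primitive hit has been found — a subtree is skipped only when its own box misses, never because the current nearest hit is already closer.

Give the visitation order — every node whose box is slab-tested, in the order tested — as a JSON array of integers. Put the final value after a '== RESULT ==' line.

Traverse from the root:
N0 x:[0,37] y:[26,60] z:[70/3,112/3] -> hit [26,37], descend [2, 4, 11, 21]
  N2 x:[2,30] y:[30,59] z:[86/3,35] -> hit [30,30], descend [3, 9, 14, 24]
    N3 x:[4,5] y:[57,59] z:[98/3,101/3] -> miss, prune
    N9 x:[3,6] y:[52,55] z:[101/3,35] -> miss, prune
    N14 x:[2,21] y:[30,45] z:[86/3,34] -> miss, prune
    N24 x:[29,30] y:[41,45] z:[103/3,35] -> miss, prune
  N4 x:[0,29] y:[26,43] z:[71/3,89/3] -> hit [26,29], descend [8, 10, 19, 23]
    N8 x:[28,29] y:[26,30] z:[71/3,24] -> miss, prune
    N10 x:[14,19] y:[30,33] z:[71/3,24] -> miss, prune
    N19 x:[16,19] y:[38,43] z:[82/3,83/3] -> miss, prune
    N23 x:[0,8] y:[29,40] z:[26,89/3] -> miss, prune
  N11 x:[6,28] y:[44,60] z:[70/3,27] -> miss, prune
  N21 x:[28,37] y:[28,59] z:[94/3,112/3] -> hit [94/3,37], descend [1, 7, 12, 17]
    N1 x:[28,34] y:[28,34] z:[94/3,98/3] -> hit [94/3,98/3] leaf, test {P12@t=94/3}
    N7 x:[34,36] y:[29,35] z:[95/3,97/3] -> miss, prune
    N12 x:[30,34] y:[53,58] z:[106/3,112/3] -> miss, prune
    N17 x:[31,37] y:[58,59] z:[103/3,109/3] -> miss, prune

Summary -> nodes [0, 2, 3, 9, 14, 24, 4, 8, 10, 19, 23, 11, 21, 1, 7, 12, 17]; box-tests=17; leaf-entries=1; first=P12

== RESULT ==
[0, 2, 3, 9, 14, 24, 4, 8, 10, 19, 23, 11, 21, 1, 7, 12, 17]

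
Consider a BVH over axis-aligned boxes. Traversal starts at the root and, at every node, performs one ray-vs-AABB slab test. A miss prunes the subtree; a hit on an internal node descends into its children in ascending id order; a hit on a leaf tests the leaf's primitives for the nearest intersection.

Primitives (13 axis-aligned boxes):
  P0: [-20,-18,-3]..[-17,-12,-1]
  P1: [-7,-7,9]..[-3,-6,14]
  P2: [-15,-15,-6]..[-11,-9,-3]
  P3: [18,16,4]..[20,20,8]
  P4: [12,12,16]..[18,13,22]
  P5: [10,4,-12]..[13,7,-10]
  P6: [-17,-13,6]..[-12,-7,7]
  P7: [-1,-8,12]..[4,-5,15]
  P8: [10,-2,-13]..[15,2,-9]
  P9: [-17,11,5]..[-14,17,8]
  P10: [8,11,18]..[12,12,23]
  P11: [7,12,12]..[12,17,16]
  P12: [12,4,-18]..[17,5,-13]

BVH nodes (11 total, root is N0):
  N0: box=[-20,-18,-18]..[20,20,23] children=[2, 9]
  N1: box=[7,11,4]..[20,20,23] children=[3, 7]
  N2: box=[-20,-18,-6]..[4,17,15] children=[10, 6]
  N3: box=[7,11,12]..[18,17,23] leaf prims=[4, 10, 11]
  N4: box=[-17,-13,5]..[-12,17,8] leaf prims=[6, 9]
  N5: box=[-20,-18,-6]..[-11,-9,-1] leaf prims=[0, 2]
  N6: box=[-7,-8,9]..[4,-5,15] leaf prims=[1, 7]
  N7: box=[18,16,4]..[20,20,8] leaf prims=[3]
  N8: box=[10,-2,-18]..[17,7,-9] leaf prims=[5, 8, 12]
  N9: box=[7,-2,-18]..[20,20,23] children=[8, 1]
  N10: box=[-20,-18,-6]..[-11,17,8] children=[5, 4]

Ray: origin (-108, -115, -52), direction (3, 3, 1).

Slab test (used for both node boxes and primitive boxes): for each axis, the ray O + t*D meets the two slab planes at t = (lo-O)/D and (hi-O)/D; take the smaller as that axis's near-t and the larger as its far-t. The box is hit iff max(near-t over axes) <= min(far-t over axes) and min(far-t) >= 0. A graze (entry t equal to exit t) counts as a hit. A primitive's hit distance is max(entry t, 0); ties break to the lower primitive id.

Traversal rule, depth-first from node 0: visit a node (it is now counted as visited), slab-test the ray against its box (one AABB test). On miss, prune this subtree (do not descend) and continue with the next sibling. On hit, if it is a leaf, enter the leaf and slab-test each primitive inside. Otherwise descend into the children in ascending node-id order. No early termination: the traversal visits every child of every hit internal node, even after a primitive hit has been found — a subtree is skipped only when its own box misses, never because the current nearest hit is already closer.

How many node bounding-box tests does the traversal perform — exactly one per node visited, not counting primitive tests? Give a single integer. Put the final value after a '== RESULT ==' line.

Trace the traversal:
N0 x:[88/3,128/3] y:[97/3,45] z:[34,75] -> hit [34,128/3], descend [2, 9]
  N2 x:[88/3,112/3] y:[97/3,44] z:[46,67] -> miss, prune
  N9 x:[115/3,128/3] y:[113/3,45] z:[34,75] -> hit [115/3,128/3], descend [1, 8]
    N1 x:[115/3,128/3] y:[42,45] z:[56,75] -> miss, prune
    N8 x:[118/3,125/3] y:[113/3,122/3] z:[34,43] -> hit [118/3,122/3] leaf, test {P5@t=40, P8(miss), P12(miss)}

5 AABB tests over nodes [0, 2, 9, 1, 8]; 1 leaf entered; closest P5.

== RESULT ==
5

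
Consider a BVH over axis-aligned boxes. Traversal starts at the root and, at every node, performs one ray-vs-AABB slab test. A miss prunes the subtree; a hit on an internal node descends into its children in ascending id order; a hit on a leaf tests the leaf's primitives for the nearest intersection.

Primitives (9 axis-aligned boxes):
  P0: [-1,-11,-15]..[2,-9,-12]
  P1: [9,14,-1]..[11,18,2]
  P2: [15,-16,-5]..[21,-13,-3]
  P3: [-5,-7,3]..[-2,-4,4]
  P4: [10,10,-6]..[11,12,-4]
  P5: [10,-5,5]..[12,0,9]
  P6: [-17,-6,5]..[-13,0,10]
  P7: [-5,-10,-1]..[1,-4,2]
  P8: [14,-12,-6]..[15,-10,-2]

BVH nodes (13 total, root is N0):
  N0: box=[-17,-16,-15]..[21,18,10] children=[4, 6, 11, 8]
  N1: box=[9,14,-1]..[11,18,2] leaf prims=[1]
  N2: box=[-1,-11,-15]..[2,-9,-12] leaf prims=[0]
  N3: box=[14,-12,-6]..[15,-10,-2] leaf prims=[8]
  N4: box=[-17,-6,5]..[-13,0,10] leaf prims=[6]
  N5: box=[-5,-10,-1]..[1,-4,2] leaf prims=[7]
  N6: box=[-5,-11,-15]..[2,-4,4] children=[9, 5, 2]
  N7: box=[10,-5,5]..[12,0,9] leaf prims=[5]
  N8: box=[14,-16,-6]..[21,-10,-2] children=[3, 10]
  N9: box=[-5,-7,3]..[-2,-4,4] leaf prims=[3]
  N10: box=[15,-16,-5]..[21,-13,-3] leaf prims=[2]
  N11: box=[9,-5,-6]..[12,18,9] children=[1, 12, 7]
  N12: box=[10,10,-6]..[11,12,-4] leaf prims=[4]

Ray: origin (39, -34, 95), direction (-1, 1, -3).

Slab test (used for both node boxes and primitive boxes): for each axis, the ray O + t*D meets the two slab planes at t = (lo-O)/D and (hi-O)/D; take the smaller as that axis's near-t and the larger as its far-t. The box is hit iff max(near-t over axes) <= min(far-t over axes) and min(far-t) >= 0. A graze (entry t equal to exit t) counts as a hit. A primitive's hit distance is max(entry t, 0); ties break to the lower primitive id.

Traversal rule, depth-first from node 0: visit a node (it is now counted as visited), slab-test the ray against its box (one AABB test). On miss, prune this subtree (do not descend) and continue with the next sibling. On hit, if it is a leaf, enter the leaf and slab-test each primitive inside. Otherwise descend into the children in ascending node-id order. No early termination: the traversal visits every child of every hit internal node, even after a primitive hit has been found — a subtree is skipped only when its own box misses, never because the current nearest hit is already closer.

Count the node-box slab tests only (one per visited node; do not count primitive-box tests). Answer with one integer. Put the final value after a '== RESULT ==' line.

Trace the traversal:
N0 x:[18,56] y:[18,52] z:[85/3,110/3] -> hit [85/3,110/3], descend [4, 6, 8, 11]
  N4 x:[52,56] y:[28,34] z:[85/3,30] -> miss, prune
  N6 x:[37,44] y:[23,30] z:[91/3,110/3] -> miss, prune
  N8 x:[18,25] y:[18,24] z:[97/3,101/3] -> miss, prune
  N11 x:[27,30] y:[29,52] z:[86/3,101/3] -> hit [29,30], descend [1, 7, 12]
    N1 x:[28,30] y:[48,52] z:[31,32] -> miss, prune
    N7 x:[27,29] y:[29,34] z:[86/3,30] -> hit [29,29] leaf, test {P5@t=29}
    N12 x:[28,29] y:[44,46] z:[33,101/3] -> miss, prune

order=[0, 4, 6, 8, 11, 1, 7, 12]  |boxes|=8  |leaves|=1  hit=P5

== RESULT ==
8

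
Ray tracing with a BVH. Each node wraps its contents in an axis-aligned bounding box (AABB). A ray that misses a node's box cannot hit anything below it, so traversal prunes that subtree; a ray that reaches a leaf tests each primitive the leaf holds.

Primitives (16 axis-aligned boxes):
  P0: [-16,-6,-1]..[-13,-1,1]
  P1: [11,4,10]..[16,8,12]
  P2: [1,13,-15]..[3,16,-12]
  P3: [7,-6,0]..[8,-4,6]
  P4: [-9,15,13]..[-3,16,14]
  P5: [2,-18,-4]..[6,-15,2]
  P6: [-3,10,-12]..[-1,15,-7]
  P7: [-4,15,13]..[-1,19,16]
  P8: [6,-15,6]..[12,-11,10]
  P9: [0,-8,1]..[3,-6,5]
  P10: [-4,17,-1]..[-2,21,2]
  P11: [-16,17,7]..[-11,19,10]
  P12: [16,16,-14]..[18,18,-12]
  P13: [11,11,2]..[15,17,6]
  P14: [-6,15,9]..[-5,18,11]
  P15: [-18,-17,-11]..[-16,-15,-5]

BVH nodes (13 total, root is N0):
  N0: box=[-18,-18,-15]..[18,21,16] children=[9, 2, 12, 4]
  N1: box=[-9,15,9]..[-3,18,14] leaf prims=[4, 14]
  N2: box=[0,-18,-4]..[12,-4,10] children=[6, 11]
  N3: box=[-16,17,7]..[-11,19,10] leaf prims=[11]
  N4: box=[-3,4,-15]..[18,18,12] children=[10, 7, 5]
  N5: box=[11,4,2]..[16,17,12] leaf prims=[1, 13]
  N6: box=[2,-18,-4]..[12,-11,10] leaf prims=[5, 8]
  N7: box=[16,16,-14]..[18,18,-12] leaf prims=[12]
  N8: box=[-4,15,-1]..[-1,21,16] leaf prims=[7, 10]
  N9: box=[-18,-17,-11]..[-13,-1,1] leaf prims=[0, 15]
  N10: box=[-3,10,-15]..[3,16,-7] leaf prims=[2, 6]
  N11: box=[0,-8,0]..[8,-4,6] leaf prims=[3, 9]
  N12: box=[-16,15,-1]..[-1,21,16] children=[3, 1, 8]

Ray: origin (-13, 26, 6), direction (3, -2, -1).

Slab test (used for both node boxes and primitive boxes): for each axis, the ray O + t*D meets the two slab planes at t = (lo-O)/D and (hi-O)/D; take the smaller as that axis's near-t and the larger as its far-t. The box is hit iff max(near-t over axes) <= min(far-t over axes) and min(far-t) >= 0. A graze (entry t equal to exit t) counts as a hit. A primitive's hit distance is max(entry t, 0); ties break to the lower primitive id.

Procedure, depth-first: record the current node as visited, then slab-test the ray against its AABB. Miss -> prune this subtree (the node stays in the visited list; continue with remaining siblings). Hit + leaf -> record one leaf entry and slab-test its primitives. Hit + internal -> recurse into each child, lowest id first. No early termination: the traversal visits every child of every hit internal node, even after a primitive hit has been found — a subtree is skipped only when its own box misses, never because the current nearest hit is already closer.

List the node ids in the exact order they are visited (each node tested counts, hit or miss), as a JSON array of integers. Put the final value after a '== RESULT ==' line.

Trace the traversal:
N0 x:[-5/3,31/3] y:[5/2,22] z:[-10,21] -> hit [5/2,31/3], descend [2, 4, 9, 12]
  N2 x:[13/3,25/3] y:[15,22] z:[-4,10] -> miss, prune
  N4 x:[10/3,31/3] y:[4,11] z:[-6,21] -> hit [4,31/3], descend [5, 7, 10]
    N5 x:[8,29/3] y:[9/2,11] z:[-6,4] -> miss, prune
    N7 x:[29/3,31/3] y:[4,5] z:[18,20] -> miss, prune
    N10 x:[10/3,16/3] y:[5,8] z:[13,21] -> miss, prune
  N9 x:[-5/3,0] y:[27/2,43/2] z:[5,17] -> miss, prune
  N12 x:[-1,4] y:[5/2,11/2] z:[-10,7] -> hit [5/2,4], descend [1, 3, 8]
    N1 x:[4/3,10/3] y:[4,11/2] z:[-8,-3] -> miss, prune
    N3 x:[-1,2/3] y:[7/2,9/2] z:[-4,-1] -> miss, prune
    N8 x:[3,4] y:[5/2,11/2] z:[-10,7] -> hit [3,4] leaf, test {P7(miss), P10(miss)}

11 AABB tests over nodes [0, 2, 4, 5, 7, 10, 9, 12, 1, 3, 8]; 1 leaf entered; closest miss.

== RESULT ==
[0, 2, 4, 5, 7, 10, 9, 12, 1, 3, 8]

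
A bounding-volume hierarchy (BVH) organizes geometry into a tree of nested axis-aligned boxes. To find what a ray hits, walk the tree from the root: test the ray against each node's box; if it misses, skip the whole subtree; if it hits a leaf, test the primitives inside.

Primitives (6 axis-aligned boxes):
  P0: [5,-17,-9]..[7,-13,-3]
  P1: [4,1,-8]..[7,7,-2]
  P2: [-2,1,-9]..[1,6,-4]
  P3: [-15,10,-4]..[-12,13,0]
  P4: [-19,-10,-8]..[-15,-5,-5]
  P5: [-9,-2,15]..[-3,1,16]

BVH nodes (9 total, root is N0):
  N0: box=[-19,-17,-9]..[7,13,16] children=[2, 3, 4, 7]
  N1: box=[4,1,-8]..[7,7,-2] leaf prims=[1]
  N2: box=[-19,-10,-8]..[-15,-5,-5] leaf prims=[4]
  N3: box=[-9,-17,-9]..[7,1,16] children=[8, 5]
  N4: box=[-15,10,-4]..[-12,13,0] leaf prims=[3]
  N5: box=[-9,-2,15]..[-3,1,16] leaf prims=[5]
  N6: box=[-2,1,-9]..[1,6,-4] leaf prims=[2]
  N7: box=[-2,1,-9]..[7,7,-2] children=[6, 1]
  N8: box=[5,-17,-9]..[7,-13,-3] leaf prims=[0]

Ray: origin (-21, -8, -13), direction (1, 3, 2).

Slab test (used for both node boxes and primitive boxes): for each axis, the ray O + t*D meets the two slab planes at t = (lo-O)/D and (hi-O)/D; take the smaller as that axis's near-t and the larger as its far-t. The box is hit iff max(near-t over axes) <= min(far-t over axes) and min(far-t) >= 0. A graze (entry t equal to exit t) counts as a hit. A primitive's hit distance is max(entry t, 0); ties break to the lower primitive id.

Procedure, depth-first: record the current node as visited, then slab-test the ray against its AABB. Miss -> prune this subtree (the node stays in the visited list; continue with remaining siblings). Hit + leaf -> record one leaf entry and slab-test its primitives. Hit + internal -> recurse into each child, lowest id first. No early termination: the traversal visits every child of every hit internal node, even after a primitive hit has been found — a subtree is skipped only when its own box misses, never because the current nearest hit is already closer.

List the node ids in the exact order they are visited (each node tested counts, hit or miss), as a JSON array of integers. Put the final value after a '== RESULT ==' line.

Walk:
N0 x:[2,28] y:[-3,7] z:[2,29/2] -> hit [2,7], descend [2, 3, 4, 7]
  N2 x:[2,6] y:[-2/3,1] z:[5/2,4] -> miss, prune
  N3 x:[12,28] y:[-3,3] z:[2,29/2] -> miss, prune
  N4 x:[6,9] y:[6,7] z:[9/2,13/2] -> hit [6,13/2] leaf, test {P3@t=6}
  N7 x:[19,28] y:[3,5] z:[2,11/2] -> miss, prune

order=[0, 2, 3, 4, 7]  |boxes|=5  |leaves|=1  hit=P3

== RESULT ==
[0, 2, 3, 4, 7]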